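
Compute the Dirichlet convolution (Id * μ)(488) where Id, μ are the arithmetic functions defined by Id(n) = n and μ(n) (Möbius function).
(Id * μ)(488) = 240

Divisors of 488: [1, 2, 4, 8, 61, 122, 244, 488]. For each d | 488:
  d = 1: Id(1) · μ(488/1) = 1 · 0 = 0
  d = 2: Id(2) · μ(488/2) = 2 · 0 = 0
  d = 4: Id(4) · μ(488/4) = 4 · 1 = 4
  d = 8: Id(8) · μ(488/8) = 8 · -1 = -8
  d = 61: Id(61) · μ(488/61) = 61 · 0 = 0
  d = 122: Id(122) · μ(488/122) = 122 · 0 = 0
  d = 244: Id(244) · μ(488/244) = 244 · -1 = -244
  d = 488: Id(488) · μ(488/488) = 488 · 1 = 488
Summing: (Id * μ)(488) = 0 + 0 + 4 + -8 + 0 + 0 + -244 + 488 = 240.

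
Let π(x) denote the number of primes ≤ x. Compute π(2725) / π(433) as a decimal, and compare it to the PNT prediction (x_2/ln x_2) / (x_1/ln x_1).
π(2725)/π(433) = 397/84 ≈ 4.7262;  PNT prediction ≈ 4.8298.

π(433) = 84 and π(2725) = 397, so π(2725)/π(433) ≈ 4.7262. The PNT-predicted ratio is (2725/ln(2725)) / (433/ln(433)) ≈ 4.8298. The two agree to within a few percent, as expected.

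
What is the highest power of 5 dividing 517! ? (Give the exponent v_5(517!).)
v_5(517!) = 127

Legendre's formula: v_p(n!) = Σ_{k ≥ 1} ⌊n / p^k⌋. For p = 5, n = 517, the terms are:
  ⌊517/5^1⌋ = ⌊517/5⌋ = 103
  ⌊517/5^2⌋ = ⌊517/25⌋ = 20
  ⌊517/5^3⌋ = ⌊517/125⌋ = 4
(the next term ⌊517/5^4⌋ = 0, terminating the sum). Summing: v_5(517!) = 103 + 20 + 4 = 127.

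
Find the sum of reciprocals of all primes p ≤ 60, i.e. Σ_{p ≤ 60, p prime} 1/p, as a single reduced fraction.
Σ 1/p = 3263815694539731437539/1922760350154212639070

π(60) = 17, so the primes ≤ 60 are [2, 3, 5, 7, 11, 13, 17, 19, 23, 29, 31, 37, 41, 43, 47, 53, 59]. Summing 1/p over these primes: 3263815694539731437539/1922760350154212639070 ≈ 1.6975. Mertens estimate ln ln(60) + 0.2615 ≈ 1.6711.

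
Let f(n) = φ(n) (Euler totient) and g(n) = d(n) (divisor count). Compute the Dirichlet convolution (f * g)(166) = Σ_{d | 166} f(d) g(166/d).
(φ * d)(166) = 252

Divisors of 166: [1, 2, 83, 166]. For each d | 166:
  d = 1: φ(1) · d(166/1) = 1 · 4 = 4
  d = 2: φ(2) · d(166/2) = 1 · 2 = 2
  d = 83: φ(83) · d(166/83) = 82 · 2 = 164
  d = 166: φ(166) · d(166/166) = 82 · 1 = 82
Summing: (φ * d)(166) = 4 + 2 + 164 + 82 = 252.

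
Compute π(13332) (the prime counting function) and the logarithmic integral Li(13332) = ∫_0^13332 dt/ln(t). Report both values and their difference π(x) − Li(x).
π(13332) = 1583;  Li(13332) ≈ 1602.11;  π(x) − Li(x) ≈ -19.11.

Direct count of primes ≤ 13332 gives π(13332) = 1583. Numerical evaluation of the logarithmic integral gives Li(13332) ≈ 1602.11. The difference π(x) − Li(x) ≈ -19.11 is typically negative for small/moderate x (Li(x) overestimates), though Littlewood's theorem shows this sign changes infinitely often.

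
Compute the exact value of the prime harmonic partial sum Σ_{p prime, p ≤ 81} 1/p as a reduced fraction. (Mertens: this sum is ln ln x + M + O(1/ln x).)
Σ 1/p = 5692733621468679832887230172131/3217644767340672907899084554130

π(81) = 22, so the primes ≤ 81 are [2, 3, 5, 7, 11, 13, 17, 19, 23, 29, 31, 37, 41, 43, 47, 53, 59, 61, 67, 71, 73, 79]. Summing 1/p over these primes: 5692733621468679832887230172131/3217644767340672907899084554130 ≈ 1.7692. Mertens estimate ln ln(81) + 0.2615 ≈ 1.7418.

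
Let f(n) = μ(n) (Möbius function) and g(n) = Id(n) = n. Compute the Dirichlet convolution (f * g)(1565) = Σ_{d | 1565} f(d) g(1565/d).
(μ * Id)(1565) = 1248

Divisors of 1565: [1, 5, 313, 1565]. For each d | 1565:
  d = 1: μ(1) · Id(1565/1) = 1 · 1565 = 1565
  d = 5: μ(5) · Id(1565/5) = -1 · 313 = -313
  d = 313: μ(313) · Id(1565/313) = -1 · 5 = -5
  d = 1565: μ(1565) · Id(1565/1565) = 1 · 1 = 1
Summing: (μ * Id)(1565) = 1565 + -313 + -5 + 1 = 1248.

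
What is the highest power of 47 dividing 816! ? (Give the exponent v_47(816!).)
v_47(816!) = 17

Legendre's formula: v_p(n!) = Σ_{k ≥ 1} ⌊n / p^k⌋. For p = 47, n = 816, the terms are:
  ⌊816/47^1⌋ = ⌊816/47⌋ = 17
(the next term ⌊816/47^2⌋ = 0, terminating the sum). Summing: v_47(816!) = 17 = 17.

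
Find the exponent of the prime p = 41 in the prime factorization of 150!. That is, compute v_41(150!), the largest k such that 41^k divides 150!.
v_41(150!) = 3

Legendre's formula: v_p(n!) = Σ_{k ≥ 1} ⌊n / p^k⌋. For p = 41, n = 150, the terms are:
  ⌊150/41^1⌋ = ⌊150/41⌋ = 3
(the next term ⌊150/41^2⌋ = 0, terminating the sum). Summing: v_41(150!) = 3 = 3.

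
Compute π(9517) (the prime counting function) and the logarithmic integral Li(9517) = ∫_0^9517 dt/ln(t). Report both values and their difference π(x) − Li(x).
π(9517) = 1178;  Li(9517) ≈ 1193.56;  π(x) − Li(x) ≈ -15.56.

Direct count of primes ≤ 9517 gives π(9517) = 1178. Numerical evaluation of the logarithmic integral gives Li(9517) ≈ 1193.56. The difference π(x) − Li(x) ≈ -15.56 is typically negative for small/moderate x (Li(x) overestimates), though Littlewood's theorem shows this sign changes infinitely often.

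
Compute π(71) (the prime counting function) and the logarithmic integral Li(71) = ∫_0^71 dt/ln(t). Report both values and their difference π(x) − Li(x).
π(71) = 20;  Li(71) ≈ 23.60;  π(x) − Li(x) ≈ -3.60.

Direct count of primes ≤ 71 gives π(71) = 20. Numerical evaluation of the logarithmic integral gives Li(71) ≈ 23.60. The difference π(x) − Li(x) ≈ -3.60 is typically negative for small/moderate x (Li(x) overestimates), though Littlewood's theorem shows this sign changes infinitely often.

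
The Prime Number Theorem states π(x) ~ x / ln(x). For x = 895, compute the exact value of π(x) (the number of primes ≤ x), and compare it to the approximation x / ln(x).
π(895) = 154;  x/ln(x) ≈ 131.68;  relative error ≈ 14.49%.

Directly count primes up to 895: π(895) = 154. The PNT approximation gives 895/ln(895) ≈ 895/6.79682 ≈ 131.68. Relative error (π(x) − x/ln(x)) / π(x) ≈ 14.49%; the approximation is known to undercount slightly (Li(x) is a better estimate).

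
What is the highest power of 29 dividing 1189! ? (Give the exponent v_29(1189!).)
v_29(1189!) = 42

Legendre's formula: v_p(n!) = Σ_{k ≥ 1} ⌊n / p^k⌋. For p = 29, n = 1189, the terms are:
  ⌊1189/29^1⌋ = ⌊1189/29⌋ = 41
  ⌊1189/29^2⌋ = ⌊1189/841⌋ = 1
(the next term ⌊1189/29^3⌋ = 0, terminating the sum). Summing: v_29(1189!) = 41 + 1 = 42.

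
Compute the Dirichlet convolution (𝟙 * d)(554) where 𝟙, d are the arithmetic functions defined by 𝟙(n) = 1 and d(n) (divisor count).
(𝟙 * d)(554) = 9

Divisors of 554: [1, 2, 277, 554]. For each d | 554:
  d = 1: 𝟙(1) · d(554/1) = 1 · 4 = 4
  d = 2: 𝟙(2) · d(554/2) = 1 · 2 = 2
  d = 277: 𝟙(277) · d(554/277) = 1 · 2 = 2
  d = 554: 𝟙(554) · d(554/554) = 1 · 1 = 1
Summing: (𝟙 * d)(554) = 4 + 2 + 2 + 1 = 9.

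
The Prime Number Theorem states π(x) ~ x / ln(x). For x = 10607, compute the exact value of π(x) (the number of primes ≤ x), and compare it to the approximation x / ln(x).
π(10607) = 1294;  x/ln(x) ≈ 1144.32;  relative error ≈ 11.57%.

Directly count primes up to 10607: π(10607) = 1294. The PNT approximation gives 10607/ln(10607) ≈ 10607/9.26927 ≈ 1144.32. Relative error (π(x) − x/ln(x)) / π(x) ≈ 11.57%; the approximation is known to undercount slightly (Li(x) is a better estimate).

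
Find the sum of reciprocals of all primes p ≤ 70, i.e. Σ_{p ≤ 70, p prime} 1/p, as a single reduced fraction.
Σ 1/p = 13585328068403621603022853/7858321551080267055879090

π(70) = 19, so the primes ≤ 70 are [2, 3, 5, 7, 11, 13, 17, 19, 23, 29, 31, 37, 41, 43, 47, 53, 59, 61, 67]. Summing 1/p over these primes: 13585328068403621603022853/7858321551080267055879090 ≈ 1.7288. Mertens estimate ln ln(70) + 0.2615 ≈ 1.7081.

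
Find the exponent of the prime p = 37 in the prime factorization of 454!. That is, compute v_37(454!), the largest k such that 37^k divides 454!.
v_37(454!) = 12

Legendre's formula: v_p(n!) = Σ_{k ≥ 1} ⌊n / p^k⌋. For p = 37, n = 454, the terms are:
  ⌊454/37^1⌋ = ⌊454/37⌋ = 12
(the next term ⌊454/37^2⌋ = 0, terminating the sum). Summing: v_37(454!) = 12 = 12.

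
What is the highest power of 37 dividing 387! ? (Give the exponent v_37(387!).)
v_37(387!) = 10

Legendre's formula: v_p(n!) = Σ_{k ≥ 1} ⌊n / p^k⌋. For p = 37, n = 387, the terms are:
  ⌊387/37^1⌋ = ⌊387/37⌋ = 10
(the next term ⌊387/37^2⌋ = 0, terminating the sum). Summing: v_37(387!) = 10 = 10.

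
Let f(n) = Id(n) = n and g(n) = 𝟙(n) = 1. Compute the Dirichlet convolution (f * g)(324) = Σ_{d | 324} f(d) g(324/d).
(Id * 𝟙)(324) = 847

Divisors of 324: [1, 2, 3, 4, 6, 9, 12, 18, 27, 36, 54, 81, 108, 162, 324]. For each d | 324:
  d = 1: Id(1) · 𝟙(324/1) = 1 · 1 = 1
  d = 2: Id(2) · 𝟙(324/2) = 2 · 1 = 2
  d = 3: Id(3) · 𝟙(324/3) = 3 · 1 = 3
  d = 4: Id(4) · 𝟙(324/4) = 4 · 1 = 4
  d = 6: Id(6) · 𝟙(324/6) = 6 · 1 = 6
  d = 9: Id(9) · 𝟙(324/9) = 9 · 1 = 9
  d = 12: Id(12) · 𝟙(324/12) = 12 · 1 = 12
  d = 18: Id(18) · 𝟙(324/18) = 18 · 1 = 18
  d = 27: Id(27) · 𝟙(324/27) = 27 · 1 = 27
  d = 36: Id(36) · 𝟙(324/36) = 36 · 1 = 36
  d = 54: Id(54) · 𝟙(324/54) = 54 · 1 = 54
  d = 81: Id(81) · 𝟙(324/81) = 81 · 1 = 81
  d = 108: Id(108) · 𝟙(324/108) = 108 · 1 = 108
  d = 162: Id(162) · 𝟙(324/162) = 162 · 1 = 162
  d = 324: Id(324) · 𝟙(324/324) = 324 · 1 = 324
Summing: (Id * 𝟙)(324) = 1 + 2 + 3 + 4 + 6 + 9 + 12 + 18 + 27 + 36 + 54 + 81 + 108 + 162 + 324 = 847.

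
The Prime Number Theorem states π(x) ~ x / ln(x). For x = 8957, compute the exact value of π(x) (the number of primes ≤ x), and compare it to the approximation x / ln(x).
π(8957) = 1113;  x/ln(x) ≈ 984.27;  relative error ≈ 11.57%.

Directly count primes up to 8957: π(8957) = 1113. The PNT approximation gives 8957/ln(8957) ≈ 8957/9.10019 ≈ 984.27. Relative error (π(x) − x/ln(x)) / π(x) ≈ 11.57%; the approximation is known to undercount slightly (Li(x) is a better estimate).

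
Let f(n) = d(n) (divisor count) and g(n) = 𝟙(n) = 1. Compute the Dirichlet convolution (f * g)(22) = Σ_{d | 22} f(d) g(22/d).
(d * 𝟙)(22) = 9

Divisors of 22: [1, 2, 11, 22]. For each d | 22:
  d = 1: d(1) · 𝟙(22/1) = 1 · 1 = 1
  d = 2: d(2) · 𝟙(22/2) = 2 · 1 = 2
  d = 11: d(11) · 𝟙(22/11) = 2 · 1 = 2
  d = 22: d(22) · 𝟙(22/22) = 4 · 1 = 4
Summing: (d * 𝟙)(22) = 1 + 2 + 2 + 4 = 9.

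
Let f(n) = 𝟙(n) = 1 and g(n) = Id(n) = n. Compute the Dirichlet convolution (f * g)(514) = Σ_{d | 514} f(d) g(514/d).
(𝟙 * Id)(514) = 774

Divisors of 514: [1, 2, 257, 514]. For each d | 514:
  d = 1: 𝟙(1) · Id(514/1) = 1 · 514 = 514
  d = 2: 𝟙(2) · Id(514/2) = 1 · 257 = 257
  d = 257: 𝟙(257) · Id(514/257) = 1 · 2 = 2
  d = 514: 𝟙(514) · Id(514/514) = 1 · 1 = 1
Summing: (𝟙 * Id)(514) = 514 + 257 + 2 + 1 = 774.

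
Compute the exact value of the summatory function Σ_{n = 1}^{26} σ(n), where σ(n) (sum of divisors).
Σ_{n ≤ 26} σ(n) = 564

Compute σ(n) for each 1 ≤ n ≤ 26: σ(1) = 1, σ(2) = 3, σ(3) = 4, σ(4) = 7, σ(5) = 6, σ(6) = 12, σ(7) = 8, σ(8) = 15, σ(9) = 13, σ(10) = 18, σ(11) = 12, σ(12) = 28, σ(13) = 14, σ(14) = 24, σ(15) = 24, σ(16) = 31, σ(17) = 18, σ(18) = 39, σ(19) = 20, σ(20) = 42, σ(21) = 32, σ(22) = 36, σ(23) = 24, σ(24) = 60, σ(25) = 31, σ(26) = 42. Summing all 26 values: 564. (Average order: Σ_{n ≤ x} σ(n) ~ (π²/12) x². For x = 26, (π²/12)·26² ≈ 555.99.)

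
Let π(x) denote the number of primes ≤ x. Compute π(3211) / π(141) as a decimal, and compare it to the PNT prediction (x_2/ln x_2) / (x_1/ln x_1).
π(3211)/π(141) = 454/34 ≈ 13.3529;  PNT prediction ≈ 13.9576.

π(141) = 34 and π(3211) = 454, so π(3211)/π(141) ≈ 13.3529. The PNT-predicted ratio is (3211/ln(3211)) / (141/ln(141)) ≈ 13.9576. The two agree to within a few percent, as expected.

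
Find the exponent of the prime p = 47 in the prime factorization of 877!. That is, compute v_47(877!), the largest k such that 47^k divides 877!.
v_47(877!) = 18

Legendre's formula: v_p(n!) = Σ_{k ≥ 1} ⌊n / p^k⌋. For p = 47, n = 877, the terms are:
  ⌊877/47^1⌋ = ⌊877/47⌋ = 18
(the next term ⌊877/47^2⌋ = 0, terminating the sum). Summing: v_47(877!) = 18 = 18.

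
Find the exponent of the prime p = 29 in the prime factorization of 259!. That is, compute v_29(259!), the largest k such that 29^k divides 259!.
v_29(259!) = 8

Legendre's formula: v_p(n!) = Σ_{k ≥ 1} ⌊n / p^k⌋. For p = 29, n = 259, the terms are:
  ⌊259/29^1⌋ = ⌊259/29⌋ = 8
(the next term ⌊259/29^2⌋ = 0, terminating the sum). Summing: v_29(259!) = 8 = 8.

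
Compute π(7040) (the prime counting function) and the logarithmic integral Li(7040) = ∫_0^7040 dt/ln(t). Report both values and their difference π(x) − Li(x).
π(7040) = 905;  Li(7040) ≈ 918.85;  π(x) − Li(x) ≈ -13.85.

Direct count of primes ≤ 7040 gives π(7040) = 905. Numerical evaluation of the logarithmic integral gives Li(7040) ≈ 918.85. The difference π(x) − Li(x) ≈ -13.85 is typically negative for small/moderate x (Li(x) overestimates), though Littlewood's theorem shows this sign changes infinitely often.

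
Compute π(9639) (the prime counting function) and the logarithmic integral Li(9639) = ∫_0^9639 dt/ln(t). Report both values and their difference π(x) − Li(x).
π(9639) = 1190;  Li(9639) ≈ 1206.86;  π(x) − Li(x) ≈ -16.86.

Direct count of primes ≤ 9639 gives π(9639) = 1190. Numerical evaluation of the logarithmic integral gives Li(9639) ≈ 1206.86. The difference π(x) − Li(x) ≈ -16.86 is typically negative for small/moderate x (Li(x) overestimates), though Littlewood's theorem shows this sign changes infinitely often.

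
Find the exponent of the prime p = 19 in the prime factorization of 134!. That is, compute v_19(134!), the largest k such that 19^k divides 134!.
v_19(134!) = 7

Legendre's formula: v_p(n!) = Σ_{k ≥ 1} ⌊n / p^k⌋. For p = 19, n = 134, the terms are:
  ⌊134/19^1⌋ = ⌊134/19⌋ = 7
(the next term ⌊134/19^2⌋ = 0, terminating the sum). Summing: v_19(134!) = 7 = 7.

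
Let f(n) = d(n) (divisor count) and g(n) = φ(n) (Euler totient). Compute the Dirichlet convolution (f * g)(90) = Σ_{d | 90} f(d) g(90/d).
(d * φ)(90) = 234

Divisors of 90: [1, 2, 3, 5, 6, 9, 10, 15, 18, 30, 45, 90]. For each d | 90:
  d = 1: d(1) · φ(90/1) = 1 · 24 = 24
  d = 2: d(2) · φ(90/2) = 2 · 24 = 48
  d = 3: d(3) · φ(90/3) = 2 · 8 = 16
  d = 5: d(5) · φ(90/5) = 2 · 6 = 12
  d = 6: d(6) · φ(90/6) = 4 · 8 = 32
  d = 9: d(9) · φ(90/9) = 3 · 4 = 12
  d = 10: d(10) · φ(90/10) = 4 · 6 = 24
  d = 15: d(15) · φ(90/15) = 4 · 2 = 8
  d = 18: d(18) · φ(90/18) = 6 · 4 = 24
  d = 30: d(30) · φ(90/30) = 8 · 2 = 16
  d = 45: d(45) · φ(90/45) = 6 · 1 = 6
  d = 90: d(90) · φ(90/90) = 12 · 1 = 12
Summing: (d * φ)(90) = 24 + 48 + 16 + 12 + 32 + 12 + 24 + 8 + 24 + 16 + 6 + 12 = 234.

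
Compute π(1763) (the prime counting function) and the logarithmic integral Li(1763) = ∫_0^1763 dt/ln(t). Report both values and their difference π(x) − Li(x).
π(1763) = 274;  Li(1763) ≈ 283.37;  π(x) − Li(x) ≈ -9.37.

Direct count of primes ≤ 1763 gives π(1763) = 274. Numerical evaluation of the logarithmic integral gives Li(1763) ≈ 283.37. The difference π(x) − Li(x) ≈ -9.37 is typically negative for small/moderate x (Li(x) overestimates), though Littlewood's theorem shows this sign changes infinitely often.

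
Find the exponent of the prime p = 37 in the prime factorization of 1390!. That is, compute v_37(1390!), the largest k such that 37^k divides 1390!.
v_37(1390!) = 38

Legendre's formula: v_p(n!) = Σ_{k ≥ 1} ⌊n / p^k⌋. For p = 37, n = 1390, the terms are:
  ⌊1390/37^1⌋ = ⌊1390/37⌋ = 37
  ⌊1390/37^2⌋ = ⌊1390/1369⌋ = 1
(the next term ⌊1390/37^3⌋ = 0, terminating the sum). Summing: v_37(1390!) = 37 + 1 = 38.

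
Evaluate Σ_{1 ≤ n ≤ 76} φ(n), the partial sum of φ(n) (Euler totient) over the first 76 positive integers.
Σ_{n ≤ 76} φ(n) = 1772

Compute φ(n) for each 1 ≤ n ≤ 76: φ(1) = 1, φ(2) = 1, φ(3) = 2, φ(4) = 2, φ(5) = 4, φ(6) = 2, φ(7) = 6, φ(8) = 4, φ(9) = 6, φ(10) = 4, φ(11) = 10, φ(12) = 4, φ(13) = 12, φ(14) = 6, φ(15) = 8, φ(16) = 8, φ(17) = 16, φ(18) = 6, φ(19) = 18, φ(20) = 8, φ(21) = 12, φ(22) = 10, φ(23) = 22, φ(24) = 8, φ(25) = 20, φ(26) = 12, φ(27) = 18, φ(28) = 12, φ(29) = 28, φ(30) = 8, φ(31) = 30, φ(32) = 16, φ(33) = 20, φ(34) = 16, φ(35) = 24, φ(36) = 12, φ(37) = 36, φ(38) = 18, φ(39) = 24, φ(40) = 16, φ(41) = 40, φ(42) = 12, φ(43) = 42, φ(44) = 20, φ(45) = 24, φ(46) = 22, φ(47) = 46, φ(48) = 16, φ(49) = 42, φ(50) = 20, φ(51) = 32, φ(52) = 24, φ(53) = 52, φ(54) = 18, φ(55) = 40, φ(56) = 24, φ(57) = 36, φ(58) = 28, φ(59) = 58, φ(60) = 16, φ(61) = 60, φ(62) = 30, φ(63) = 36, φ(64) = 32, φ(65) = 48, φ(66) = 20, φ(67) = 66, φ(68) = 32, φ(69) = 44, φ(70) = 24, φ(71) = 70, φ(72) = 24, φ(73) = 72, φ(74) = 36, φ(75) = 40, φ(76) = 36. Summing all 76 values: 1772. (Average order: Σ_{n ≤ x} φ(n) ~ (3/π²) x². For x = 76, (3/π²)·76² ≈ 1755.69.)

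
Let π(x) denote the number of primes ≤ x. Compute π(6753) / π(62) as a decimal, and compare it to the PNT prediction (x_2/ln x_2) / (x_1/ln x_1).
π(6753)/π(62) = 869/18 ≈ 48.2778;  PNT prediction ≈ 50.9796.

π(62) = 18 and π(6753) = 869, so π(6753)/π(62) ≈ 48.2778. The PNT-predicted ratio is (6753/ln(6753)) / (62/ln(62)) ≈ 50.9796. The two agree to within a few percent, as expected.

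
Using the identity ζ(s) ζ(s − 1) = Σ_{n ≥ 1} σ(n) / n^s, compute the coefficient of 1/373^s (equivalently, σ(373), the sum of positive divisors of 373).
σ(373) = 374

In the product (Σ m^0/m^s)(Σ k / k^s) = Σ (Σ_{d | n} d) / n^s, the coefficient of 1/n^s is σ(n) = Σ_{d | n} d. For n = 373, divisors are [1, 373]; summing: σ(373) = 374.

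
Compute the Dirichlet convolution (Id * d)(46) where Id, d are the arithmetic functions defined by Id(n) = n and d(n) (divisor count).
(Id * d)(46) = 100

Divisors of 46: [1, 2, 23, 46]. For each d | 46:
  d = 1: Id(1) · d(46/1) = 1 · 4 = 4
  d = 2: Id(2) · d(46/2) = 2 · 2 = 4
  d = 23: Id(23) · d(46/23) = 23 · 2 = 46
  d = 46: Id(46) · d(46/46) = 46 · 1 = 46
Summing: (Id * d)(46) = 4 + 4 + 46 + 46 = 100.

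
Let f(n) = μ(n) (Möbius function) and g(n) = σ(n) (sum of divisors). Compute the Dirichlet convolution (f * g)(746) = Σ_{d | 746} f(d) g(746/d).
(μ * σ)(746) = 746

Divisors of 746: [1, 2, 373, 746]. For each d | 746:
  d = 1: μ(1) · σ(746/1) = 1 · 1122 = 1122
  d = 2: μ(2) · σ(746/2) = -1 · 374 = -374
  d = 373: μ(373) · σ(746/373) = -1 · 3 = -3
  d = 746: μ(746) · σ(746/746) = 1 · 1 = 1
Summing: (μ * σ)(746) = 1122 + -374 + -3 + 1 = 746.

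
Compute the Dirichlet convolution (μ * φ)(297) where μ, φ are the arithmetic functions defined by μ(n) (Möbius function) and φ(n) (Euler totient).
(μ * φ)(297) = 108

Divisors of 297: [1, 3, 9, 11, 27, 33, 99, 297]. For each d | 297:
  d = 1: μ(1) · φ(297/1) = 1 · 180 = 180
  d = 3: μ(3) · φ(297/3) = -1 · 60 = -60
  d = 9: μ(9) · φ(297/9) = 0 · 20 = 0
  d = 11: μ(11) · φ(297/11) = -1 · 18 = -18
  d = 27: μ(27) · φ(297/27) = 0 · 10 = 0
  d = 33: μ(33) · φ(297/33) = 1 · 6 = 6
  d = 99: μ(99) · φ(297/99) = 0 · 2 = 0
  d = 297: μ(297) · φ(297/297) = 0 · 1 = 0
Summing: (μ * φ)(297) = 180 + -60 + 0 + -18 + 0 + 6 + 0 + 0 = 108.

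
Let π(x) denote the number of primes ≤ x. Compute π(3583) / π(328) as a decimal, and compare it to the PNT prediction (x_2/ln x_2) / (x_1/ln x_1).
π(3583)/π(328) = 502/66 ≈ 7.6061;  PNT prediction ≈ 7.7324.

π(328) = 66 and π(3583) = 502, so π(3583)/π(328) ≈ 7.6061. The PNT-predicted ratio is (3583/ln(3583)) / (328/ln(328)) ≈ 7.7324. The two agree to within a few percent, as expected.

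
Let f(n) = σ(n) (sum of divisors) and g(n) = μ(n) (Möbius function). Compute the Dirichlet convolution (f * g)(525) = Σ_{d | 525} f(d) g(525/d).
(σ * μ)(525) = 525

Divisors of 525: [1, 3, 5, 7, 15, 21, 25, 35, 75, 105, 175, 525]. For each d | 525:
  d = 1: σ(1) · μ(525/1) = 1 · 0 = 0
  d = 3: σ(3) · μ(525/3) = 4 · 0 = 0
  d = 5: σ(5) · μ(525/5) = 6 · -1 = -6
  d = 7: σ(7) · μ(525/7) = 8 · 0 = 0
  d = 15: σ(15) · μ(525/15) = 24 · 1 = 24
  d = 21: σ(21) · μ(525/21) = 32 · 0 = 0
  d = 25: σ(25) · μ(525/25) = 31 · 1 = 31
  d = 35: σ(35) · μ(525/35) = 48 · 1 = 48
  d = 75: σ(75) · μ(525/75) = 124 · -1 = -124
  d = 105: σ(105) · μ(525/105) = 192 · -1 = -192
  d = 175: σ(175) · μ(525/175) = 248 · -1 = -248
  d = 525: σ(525) · μ(525/525) = 992 · 1 = 992
Summing: (σ * μ)(525) = 0 + 0 + -6 + 0 + 24 + 0 + 31 + 48 + -124 + -192 + -248 + 992 = 525.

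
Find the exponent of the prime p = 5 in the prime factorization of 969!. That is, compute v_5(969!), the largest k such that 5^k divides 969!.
v_5(969!) = 239

Legendre's formula: v_p(n!) = Σ_{k ≥ 1} ⌊n / p^k⌋. For p = 5, n = 969, the terms are:
  ⌊969/5^1⌋ = ⌊969/5⌋ = 193
  ⌊969/5^2⌋ = ⌊969/25⌋ = 38
  ⌊969/5^3⌋ = ⌊969/125⌋ = 7
  ⌊969/5^4⌋ = ⌊969/625⌋ = 1
(the next term ⌊969/5^5⌋ = 0, terminating the sum). Summing: v_5(969!) = 193 + 38 + 7 + 1 = 239.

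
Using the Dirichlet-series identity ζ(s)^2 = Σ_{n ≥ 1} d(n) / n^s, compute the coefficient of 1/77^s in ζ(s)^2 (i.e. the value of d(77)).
d(77) = 4

ζ(s)^2 = (Σ 1/m^s)(Σ 1/k^s). The coefficient of 1/n^s in the product is the number of ordered pairs (m, k) with mk = n, which equals d(n). For n = 77, divisors are [1, 7, 11, 77], so d(77) = 4.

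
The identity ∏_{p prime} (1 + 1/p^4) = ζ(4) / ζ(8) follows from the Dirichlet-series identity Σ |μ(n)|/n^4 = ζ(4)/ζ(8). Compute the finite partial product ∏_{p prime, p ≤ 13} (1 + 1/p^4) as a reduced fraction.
∏ = 54787204936389122/50827803952550625

The primes p ≤ 13 are [2, 3, 5, 7, 11, 13]. For each, (1 + 1/p^4) = (p^4 + 1)/p^4. Multiplying these fractions over p ∈ [2, 3, 5, 7, 11, 13] gives 54787204936389122/50827803952550625. (In the limit P → ∞ this tends to ζ(4)/ζ(8).)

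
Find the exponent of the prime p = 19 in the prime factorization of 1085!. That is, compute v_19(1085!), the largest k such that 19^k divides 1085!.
v_19(1085!) = 60

Legendre's formula: v_p(n!) = Σ_{k ≥ 1} ⌊n / p^k⌋. For p = 19, n = 1085, the terms are:
  ⌊1085/19^1⌋ = ⌊1085/19⌋ = 57
  ⌊1085/19^2⌋ = ⌊1085/361⌋ = 3
(the next term ⌊1085/19^3⌋ = 0, terminating the sum). Summing: v_19(1085!) = 57 + 3 = 60.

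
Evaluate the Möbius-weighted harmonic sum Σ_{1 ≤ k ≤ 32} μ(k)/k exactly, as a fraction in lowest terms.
Σ μ(k)/k = -4193929329/66853496710

Values of μ(k) for 1 ≤ k ≤ 32: μ(1) = 1, μ(2) = -1, μ(3) = -1, μ(5) = -1, μ(6) = 1, μ(7) = -1, μ(10) = 1, μ(11) = -1, μ(13) = -1, μ(14) = 1, μ(15) = 1, μ(17) = -1, μ(19) = -1, μ(21) = 1, μ(22) = 1, μ(23) = -1, μ(26) = 1, μ(29) = -1, μ(30) = -1, μ(31) = -1, with μ = 0 on non-squarefree integers. Summing μ(k)/k for k where μ(k) ≠ 0 gives -4193929329/66853496710 ≈ -0.0627. (PNT ⟺ this sum → 0 as n → ∞.)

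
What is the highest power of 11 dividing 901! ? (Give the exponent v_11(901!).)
v_11(901!) = 88

Legendre's formula: v_p(n!) = Σ_{k ≥ 1} ⌊n / p^k⌋. For p = 11, n = 901, the terms are:
  ⌊901/11^1⌋ = ⌊901/11⌋ = 81
  ⌊901/11^2⌋ = ⌊901/121⌋ = 7
(the next term ⌊901/11^3⌋ = 0, terminating the sum). Summing: v_11(901!) = 81 + 7 = 88.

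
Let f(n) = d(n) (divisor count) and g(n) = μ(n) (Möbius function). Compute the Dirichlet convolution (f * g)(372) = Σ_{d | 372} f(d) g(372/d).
(d * μ)(372) = 1

Divisors of 372: [1, 2, 3, 4, 6, 12, 31, 62, 93, 124, 186, 372]. For each d | 372:
  d = 1: d(1) · μ(372/1) = 1 · 0 = 0
  d = 2: d(2) · μ(372/2) = 2 · -1 = -2
  d = 3: d(3) · μ(372/3) = 2 · 0 = 0
  d = 4: d(4) · μ(372/4) = 3 · 1 = 3
  d = 6: d(6) · μ(372/6) = 4 · 1 = 4
  d = 12: d(12) · μ(372/12) = 6 · -1 = -6
  d = 31: d(31) · μ(372/31) = 2 · 0 = 0
  d = 62: d(62) · μ(372/62) = 4 · 1 = 4
  d = 93: d(93) · μ(372/93) = 4 · 0 = 0
  d = 124: d(124) · μ(372/124) = 6 · -1 = -6
  d = 186: d(186) · μ(372/186) = 8 · -1 = -8
  d = 372: d(372) · μ(372/372) = 12 · 1 = 12
Summing: (d * μ)(372) = 0 + -2 + 0 + 3 + 4 + -6 + 0 + 4 + 0 + -6 + -8 + 12 = 1.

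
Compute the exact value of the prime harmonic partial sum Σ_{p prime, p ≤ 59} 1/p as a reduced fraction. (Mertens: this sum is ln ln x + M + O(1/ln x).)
Σ 1/p = 3263815694539731437539/1922760350154212639070

π(59) = 17, so the primes ≤ 59 are [2, 3, 5, 7, 11, 13, 17, 19, 23, 29, 31, 37, 41, 43, 47, 53, 59]. Summing 1/p over these primes: 3263815694539731437539/1922760350154212639070 ≈ 1.6975. Mertens estimate ln ln(59) + 0.2615 ≈ 1.6670.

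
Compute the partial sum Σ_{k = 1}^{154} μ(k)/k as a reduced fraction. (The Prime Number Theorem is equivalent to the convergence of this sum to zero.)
Σ μ(k)/k = 774925721037986124275366676266697490065342673242708598/5364750833138837555449767529261714317873456270532298668855

Values of μ(k) for 1 ≤ k ≤ 154: μ(1) = 1, μ(2) = -1, μ(3) = -1, μ(5) = -1, μ(6) = 1, μ(7) = -1, μ(10) = 1, μ(11) = -1, μ(13) = -1, μ(14) = 1, μ(15) = 1, μ(17) = -1, μ(19) = -1, μ(21) = 1, μ(22) = 1, μ(23) = -1, μ(26) = 1, μ(29) = -1, μ(30) = -1, μ(31) = -1, μ(33) = 1, μ(34) = 1, μ(35) = 1, μ(37) = -1, μ(38) = 1, μ(39) = 1, μ(41) = -1, μ(42) = -1, μ(43) = -1, μ(46) = 1, μ(47) = -1, μ(51) = 1, μ(53) = -1, μ(55) = 1, μ(57) = 1, μ(58) = 1, μ(59) = -1, μ(61) = -1, μ(62) = 1, μ(65) = 1, μ(66) = -1, μ(67) = -1, μ(69) = 1, μ(70) = -1, μ(71) = -1, μ(73) = -1, μ(74) = 1, μ(77) = 1, μ(78) = -1, μ(79) = -1, μ(82) = 1, μ(83) = -1, μ(85) = 1, μ(86) = 1, μ(87) = 1, μ(89) = -1, μ(91) = 1, μ(93) = 1, μ(94) = 1, μ(95) = 1, μ(97) = -1, μ(101) = -1, μ(102) = -1, μ(103) = -1, μ(105) = -1, μ(106) = 1, μ(107) = -1, μ(109) = -1, μ(110) = -1, μ(111) = 1, μ(113) = -1, μ(114) = -1, μ(115) = 1, μ(118) = 1, μ(119) = 1, μ(122) = 1, μ(123) = 1, μ(127) = -1, μ(129) = 1, μ(130) = -1, μ(131) = -1, μ(133) = 1, μ(134) = 1, μ(137) = -1, μ(138) = -1, μ(139) = -1, μ(141) = 1, μ(142) = 1, μ(143) = 1, μ(145) = 1, μ(146) = 1, μ(149) = -1, μ(151) = -1, μ(154) = -1, with μ = 0 on non-squarefree integers. Summing μ(k)/k for k where μ(k) ≠ 0 gives 774925721037986124275366676266697490065342673242708598/5364750833138837555449767529261714317873456270532298668855 ≈ 0.0001. (PNT ⟺ this sum → 0 as n → ∞.)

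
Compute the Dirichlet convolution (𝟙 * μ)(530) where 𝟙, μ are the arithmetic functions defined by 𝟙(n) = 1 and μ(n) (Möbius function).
(𝟙 * μ)(530) = 0

Divisors of 530: [1, 2, 5, 10, 53, 106, 265, 530]. For each d | 530:
  d = 1: 𝟙(1) · μ(530/1) = 1 · -1 = -1
  d = 2: 𝟙(2) · μ(530/2) = 1 · 1 = 1
  d = 5: 𝟙(5) · μ(530/5) = 1 · 1 = 1
  d = 10: 𝟙(10) · μ(530/10) = 1 · -1 = -1
  d = 53: 𝟙(53) · μ(530/53) = 1 · 1 = 1
  d = 106: 𝟙(106) · μ(530/106) = 1 · -1 = -1
  d = 265: 𝟙(265) · μ(530/265) = 1 · -1 = -1
  d = 530: 𝟙(530) · μ(530/530) = 1 · 1 = 1
Summing: (𝟙 * μ)(530) = -1 + 1 + 1 + -1 + 1 + -1 + -1 + 1 = 0.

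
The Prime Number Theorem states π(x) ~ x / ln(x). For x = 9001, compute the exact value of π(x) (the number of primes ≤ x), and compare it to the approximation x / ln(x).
π(9001) = 1118;  x/ln(x) ≈ 988.57;  relative error ≈ 11.58%.

Directly count primes up to 9001: π(9001) = 1118. The PNT approximation gives 9001/ln(9001) ≈ 9001/9.10509 ≈ 988.57. Relative error (π(x) − x/ln(x)) / π(x) ≈ 11.58%; the approximation is known to undercount slightly (Li(x) is a better estimate).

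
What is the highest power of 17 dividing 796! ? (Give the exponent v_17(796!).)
v_17(796!) = 48

Legendre's formula: v_p(n!) = Σ_{k ≥ 1} ⌊n / p^k⌋. For p = 17, n = 796, the terms are:
  ⌊796/17^1⌋ = ⌊796/17⌋ = 46
  ⌊796/17^2⌋ = ⌊796/289⌋ = 2
(the next term ⌊796/17^3⌋ = 0, terminating the sum). Summing: v_17(796!) = 46 + 2 = 48.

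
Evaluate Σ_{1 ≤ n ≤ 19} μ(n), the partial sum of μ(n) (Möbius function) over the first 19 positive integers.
Σ_{n ≤ 19} μ(n) = -3

Compute μ(n) for each 1 ≤ n ≤ 19: μ(1) = 1, μ(2) = -1, μ(3) = -1, μ(4) = 0, μ(5) = -1, μ(6) = 1, μ(7) = -1, μ(8) = 0, μ(9) = 0, μ(10) = 1, μ(11) = -1, μ(12) = 0, μ(13) = -1, μ(14) = 1, μ(15) = 1, μ(16) = 0, μ(17) = -1, μ(18) = 0, μ(19) = -1. Summing all 19 values: -3. (Mertens function M(x) = Σ_{n ≤ x} μ(n); on average M(x) should be small (PNT ⟺ M(x) = o(x)).)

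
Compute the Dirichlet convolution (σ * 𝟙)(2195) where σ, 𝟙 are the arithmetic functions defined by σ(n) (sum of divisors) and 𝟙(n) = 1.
(σ * 𝟙)(2195) = 3087

Divisors of 2195: [1, 5, 439, 2195]. For each d | 2195:
  d = 1: σ(1) · 𝟙(2195/1) = 1 · 1 = 1
  d = 5: σ(5) · 𝟙(2195/5) = 6 · 1 = 6
  d = 439: σ(439) · 𝟙(2195/439) = 440 · 1 = 440
  d = 2195: σ(2195) · 𝟙(2195/2195) = 2640 · 1 = 2640
Summing: (σ * 𝟙)(2195) = 1 + 6 + 440 + 2640 = 3087.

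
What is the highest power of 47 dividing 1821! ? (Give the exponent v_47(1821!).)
v_47(1821!) = 38

Legendre's formula: v_p(n!) = Σ_{k ≥ 1} ⌊n / p^k⌋. For p = 47, n = 1821, the terms are:
  ⌊1821/47^1⌋ = ⌊1821/47⌋ = 38
(the next term ⌊1821/47^2⌋ = 0, terminating the sum). Summing: v_47(1821!) = 38 = 38.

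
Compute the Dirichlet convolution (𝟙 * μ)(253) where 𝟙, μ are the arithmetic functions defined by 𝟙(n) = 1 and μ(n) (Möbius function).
(𝟙 * μ)(253) = 0

Divisors of 253: [1, 11, 23, 253]. For each d | 253:
  d = 1: 𝟙(1) · μ(253/1) = 1 · 1 = 1
  d = 11: 𝟙(11) · μ(253/11) = 1 · -1 = -1
  d = 23: 𝟙(23) · μ(253/23) = 1 · -1 = -1
  d = 253: 𝟙(253) · μ(253/253) = 1 · 1 = 1
Summing: (𝟙 * μ)(253) = 1 + -1 + -1 + 1 = 0.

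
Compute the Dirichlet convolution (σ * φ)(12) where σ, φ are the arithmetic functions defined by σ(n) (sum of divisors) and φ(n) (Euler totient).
(σ * φ)(12) = 72

Divisors of 12: [1, 2, 3, 4, 6, 12]. For each d | 12:
  d = 1: σ(1) · φ(12/1) = 1 · 4 = 4
  d = 2: σ(2) · φ(12/2) = 3 · 2 = 6
  d = 3: σ(3) · φ(12/3) = 4 · 2 = 8
  d = 4: σ(4) · φ(12/4) = 7 · 2 = 14
  d = 6: σ(6) · φ(12/6) = 12 · 1 = 12
  d = 12: σ(12) · φ(12/12) = 28 · 1 = 28
Summing: (σ * φ)(12) = 4 + 6 + 8 + 14 + 12 + 28 = 72.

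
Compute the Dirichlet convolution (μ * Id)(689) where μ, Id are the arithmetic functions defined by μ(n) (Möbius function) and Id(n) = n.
(μ * Id)(689) = 624

Divisors of 689: [1, 13, 53, 689]. For each d | 689:
  d = 1: μ(1) · Id(689/1) = 1 · 689 = 689
  d = 13: μ(13) · Id(689/13) = -1 · 53 = -53
  d = 53: μ(53) · Id(689/53) = -1 · 13 = -13
  d = 689: μ(689) · Id(689/689) = 1 · 1 = 1
Summing: (μ * Id)(689) = 689 + -53 + -13 + 1 = 624.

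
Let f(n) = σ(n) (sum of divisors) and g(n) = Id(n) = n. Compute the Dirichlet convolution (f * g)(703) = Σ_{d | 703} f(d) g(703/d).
(σ * Id)(703) = 2925

Divisors of 703: [1, 19, 37, 703]. For each d | 703:
  d = 1: σ(1) · Id(703/1) = 1 · 703 = 703
  d = 19: σ(19) · Id(703/19) = 20 · 37 = 740
  d = 37: σ(37) · Id(703/37) = 38 · 19 = 722
  d = 703: σ(703) · Id(703/703) = 760 · 1 = 760
Summing: (σ * Id)(703) = 703 + 740 + 722 + 760 = 2925.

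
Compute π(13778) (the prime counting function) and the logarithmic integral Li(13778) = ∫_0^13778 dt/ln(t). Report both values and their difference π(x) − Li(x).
π(13778) = 1629;  Li(13778) ≈ 1648.99;  π(x) − Li(x) ≈ -19.99.

Direct count of primes ≤ 13778 gives π(13778) = 1629. Numerical evaluation of the logarithmic integral gives Li(13778) ≈ 1648.99. The difference π(x) − Li(x) ≈ -19.99 is typically negative for small/moderate x (Li(x) overestimates), though Littlewood's theorem shows this sign changes infinitely often.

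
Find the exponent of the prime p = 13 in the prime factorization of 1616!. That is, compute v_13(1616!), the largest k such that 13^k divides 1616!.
v_13(1616!) = 133

Legendre's formula: v_p(n!) = Σ_{k ≥ 1} ⌊n / p^k⌋. For p = 13, n = 1616, the terms are:
  ⌊1616/13^1⌋ = ⌊1616/13⌋ = 124
  ⌊1616/13^2⌋ = ⌊1616/169⌋ = 9
(the next term ⌊1616/13^3⌋ = 0, terminating the sum). Summing: v_13(1616!) = 124 + 9 = 133.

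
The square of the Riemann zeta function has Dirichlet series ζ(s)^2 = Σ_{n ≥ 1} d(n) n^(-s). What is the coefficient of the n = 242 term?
d(242) = 6

ζ(s)^2 = (Σ 1/m^s)(Σ 1/k^s). The coefficient of 1/n^s in the product is the number of ordered pairs (m, k) with mk = n, which equals d(n). For n = 242, divisors are [1, 2, 11, 22, 121, 242], so d(242) = 6.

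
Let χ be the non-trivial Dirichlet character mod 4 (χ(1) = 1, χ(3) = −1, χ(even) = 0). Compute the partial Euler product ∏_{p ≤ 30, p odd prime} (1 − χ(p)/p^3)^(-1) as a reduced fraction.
∏ = 332738560088645051275/343395528292159193088

The odd primes p ≤ 30 are [3, 5, 7, 11, 13, 17, 19, 23, 29]. For each, χ(p) = 1 if p ≡ 1 mod 4, χ(p) = −1 if p ≡ 3 mod 4. Taking (1 − χ(p)/p^3)^(-1) = p^3/(p^3 − χ(p)): (1 − (-1)/3^3)^(-1) · (1 − (1)/5^3)^(-1) · (1 − (-1)/7^3)^(-1) · (1 − (-1)/11^3)^(-1) · (1 − (1)/13^3)^(-1) · (1 − (1)/17^3)^(-1) · (1 − (-1)/19^3)^(-1) · (1 − (-1)/23^3)^(-1) · (1 − (1)/29^3)^(-1) = 332738560088645051275/343395528292159193088.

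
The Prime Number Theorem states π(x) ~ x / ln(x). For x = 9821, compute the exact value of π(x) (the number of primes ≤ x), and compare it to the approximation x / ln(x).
π(9821) = 1211;  x/ln(x) ≈ 1068.40;  relative error ≈ 11.78%.

Directly count primes up to 9821: π(9821) = 1211. The PNT approximation gives 9821/ln(9821) ≈ 9821/9.19228 ≈ 1068.40. Relative error (π(x) − x/ln(x)) / π(x) ≈ 11.78%; the approximation is known to undercount slightly (Li(x) is a better estimate).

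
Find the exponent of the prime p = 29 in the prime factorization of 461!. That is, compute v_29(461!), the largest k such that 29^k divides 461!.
v_29(461!) = 15

Legendre's formula: v_p(n!) = Σ_{k ≥ 1} ⌊n / p^k⌋. For p = 29, n = 461, the terms are:
  ⌊461/29^1⌋ = ⌊461/29⌋ = 15
(the next term ⌊461/29^2⌋ = 0, terminating the sum). Summing: v_29(461!) = 15 = 15.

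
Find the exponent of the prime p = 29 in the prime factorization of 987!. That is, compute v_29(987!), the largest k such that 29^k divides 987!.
v_29(987!) = 35

Legendre's formula: v_p(n!) = Σ_{k ≥ 1} ⌊n / p^k⌋. For p = 29, n = 987, the terms are:
  ⌊987/29^1⌋ = ⌊987/29⌋ = 34
  ⌊987/29^2⌋ = ⌊987/841⌋ = 1
(the next term ⌊987/29^3⌋ = 0, terminating the sum). Summing: v_29(987!) = 34 + 1 = 35.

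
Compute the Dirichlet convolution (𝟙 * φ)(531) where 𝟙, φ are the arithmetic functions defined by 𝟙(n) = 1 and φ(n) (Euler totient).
(𝟙 * φ)(531) = 531

Divisors of 531: [1, 3, 9, 59, 177, 531]. For each d | 531:
  d = 1: 𝟙(1) · φ(531/1) = 1 · 348 = 348
  d = 3: 𝟙(3) · φ(531/3) = 1 · 116 = 116
  d = 9: 𝟙(9) · φ(531/9) = 1 · 58 = 58
  d = 59: 𝟙(59) · φ(531/59) = 1 · 6 = 6
  d = 177: 𝟙(177) · φ(531/177) = 1 · 2 = 2
  d = 531: 𝟙(531) · φ(531/531) = 1 · 1 = 1
Summing: (𝟙 * φ)(531) = 348 + 116 + 58 + 6 + 2 + 1 = 531.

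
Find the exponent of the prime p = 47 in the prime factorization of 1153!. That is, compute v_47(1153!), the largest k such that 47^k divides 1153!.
v_47(1153!) = 24

Legendre's formula: v_p(n!) = Σ_{k ≥ 1} ⌊n / p^k⌋. For p = 47, n = 1153, the terms are:
  ⌊1153/47^1⌋ = ⌊1153/47⌋ = 24
(the next term ⌊1153/47^2⌋ = 0, terminating the sum). Summing: v_47(1153!) = 24 = 24.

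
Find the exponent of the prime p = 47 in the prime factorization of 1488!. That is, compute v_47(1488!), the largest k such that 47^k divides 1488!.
v_47(1488!) = 31

Legendre's formula: v_p(n!) = Σ_{k ≥ 1} ⌊n / p^k⌋. For p = 47, n = 1488, the terms are:
  ⌊1488/47^1⌋ = ⌊1488/47⌋ = 31
(the next term ⌊1488/47^2⌋ = 0, terminating the sum). Summing: v_47(1488!) = 31 = 31.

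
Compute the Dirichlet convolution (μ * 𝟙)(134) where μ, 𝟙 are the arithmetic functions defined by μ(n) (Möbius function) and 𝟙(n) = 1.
(μ * 𝟙)(134) = 0

Divisors of 134: [1, 2, 67, 134]. For each d | 134:
  d = 1: μ(1) · 𝟙(134/1) = 1 · 1 = 1
  d = 2: μ(2) · 𝟙(134/2) = -1 · 1 = -1
  d = 67: μ(67) · 𝟙(134/67) = -1 · 1 = -1
  d = 134: μ(134) · 𝟙(134/134) = 1 · 1 = 1
Summing: (μ * 𝟙)(134) = 1 + -1 + -1 + 1 = 0.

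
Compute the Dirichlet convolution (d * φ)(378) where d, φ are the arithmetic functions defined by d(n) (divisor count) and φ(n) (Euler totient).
(d * φ)(378) = 960

Divisors of 378: [1, 2, 3, 6, 7, 9, 14, 18, 21, 27, 42, 54, 63, 126, 189, 378]. For each d | 378:
  d = 1: d(1) · φ(378/1) = 1 · 108 = 108
  d = 2: d(2) · φ(378/2) = 2 · 108 = 216
  d = 3: d(3) · φ(378/3) = 2 · 36 = 72
  d = 6: d(6) · φ(378/6) = 4 · 36 = 144
  d = 7: d(7) · φ(378/7) = 2 · 18 = 36
  d = 9: d(9) · φ(378/9) = 3 · 12 = 36
  d = 14: d(14) · φ(378/14) = 4 · 18 = 72
  d = 18: d(18) · φ(378/18) = 6 · 12 = 72
  d = 21: d(21) · φ(378/21) = 4 · 6 = 24
  d = 27: d(27) · φ(378/27) = 4 · 6 = 24
  d = 42: d(42) · φ(378/42) = 8 · 6 = 48
  d = 54: d(54) · φ(378/54) = 8 · 6 = 48
  d = 63: d(63) · φ(378/63) = 6 · 2 = 12
  d = 126: d(126) · φ(378/126) = 12 · 2 = 24
  d = 189: d(189) · φ(378/189) = 8 · 1 = 8
  d = 378: d(378) · φ(378/378) = 16 · 1 = 16
Summing: (d * φ)(378) = 108 + 216 + 72 + 144 + 36 + 36 + 72 + 72 + 24 + 24 + 48 + 48 + 12 + 24 + 8 + 16 = 960.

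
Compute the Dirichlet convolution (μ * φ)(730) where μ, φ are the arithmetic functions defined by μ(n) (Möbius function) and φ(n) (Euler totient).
(μ * φ)(730) = 0

Divisors of 730: [1, 2, 5, 10, 73, 146, 365, 730]. For each d | 730:
  d = 1: μ(1) · φ(730/1) = 1 · 288 = 288
  d = 2: μ(2) · φ(730/2) = -1 · 288 = -288
  d = 5: μ(5) · φ(730/5) = -1 · 72 = -72
  d = 10: μ(10) · φ(730/10) = 1 · 72 = 72
  d = 73: μ(73) · φ(730/73) = -1 · 4 = -4
  d = 146: μ(146) · φ(730/146) = 1 · 4 = 4
  d = 365: μ(365) · φ(730/365) = 1 · 1 = 1
  d = 730: μ(730) · φ(730/730) = -1 · 1 = -1
Summing: (μ * φ)(730) = 288 + -288 + -72 + 72 + -4 + 4 + 1 + -1 = 0.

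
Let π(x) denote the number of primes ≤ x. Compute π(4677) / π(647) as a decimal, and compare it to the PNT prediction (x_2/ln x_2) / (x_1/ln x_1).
π(4677)/π(647) = 632/118 ≈ 5.3559;  PNT prediction ≈ 5.5366.

π(647) = 118 and π(4677) = 632, so π(4677)/π(647) ≈ 5.3559. The PNT-predicted ratio is (4677/ln(4677)) / (647/ln(647)) ≈ 5.5366. The two agree to within a few percent, as expected.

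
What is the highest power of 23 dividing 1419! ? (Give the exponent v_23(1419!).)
v_23(1419!) = 63

Legendre's formula: v_p(n!) = Σ_{k ≥ 1} ⌊n / p^k⌋. For p = 23, n = 1419, the terms are:
  ⌊1419/23^1⌋ = ⌊1419/23⌋ = 61
  ⌊1419/23^2⌋ = ⌊1419/529⌋ = 2
(the next term ⌊1419/23^3⌋ = 0, terminating the sum). Summing: v_23(1419!) = 61 + 2 = 63.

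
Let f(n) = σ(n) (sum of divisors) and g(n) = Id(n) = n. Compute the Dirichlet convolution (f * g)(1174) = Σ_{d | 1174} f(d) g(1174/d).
(σ * Id)(1174) = 5875

Divisors of 1174: [1, 2, 587, 1174]. For each d | 1174:
  d = 1: σ(1) · Id(1174/1) = 1 · 1174 = 1174
  d = 2: σ(2) · Id(1174/2) = 3 · 587 = 1761
  d = 587: σ(587) · Id(1174/587) = 588 · 2 = 1176
  d = 1174: σ(1174) · Id(1174/1174) = 1764 · 1 = 1764
Summing: (σ * Id)(1174) = 1174 + 1761 + 1176 + 1764 = 5875.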